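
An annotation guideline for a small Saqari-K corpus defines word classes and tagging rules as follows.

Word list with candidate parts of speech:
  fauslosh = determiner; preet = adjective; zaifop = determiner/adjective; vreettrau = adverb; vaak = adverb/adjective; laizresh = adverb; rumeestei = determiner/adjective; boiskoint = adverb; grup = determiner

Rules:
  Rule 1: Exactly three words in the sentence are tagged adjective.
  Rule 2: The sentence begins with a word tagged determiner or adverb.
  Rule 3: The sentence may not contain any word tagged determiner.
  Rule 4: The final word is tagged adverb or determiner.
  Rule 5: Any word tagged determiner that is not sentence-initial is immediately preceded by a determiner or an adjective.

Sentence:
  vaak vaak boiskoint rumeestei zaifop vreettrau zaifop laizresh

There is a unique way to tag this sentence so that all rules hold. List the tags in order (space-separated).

adverb adverb adverb adjective adjective adverb adjective adverb

Candidates per position — 1:vaak {adverb,adjective}; 2:vaak {adverb,adjective}; 3:boiskoint {adverb}; 4:rumeestei {determiner,adjective}; 5:zaifop {determiner,adjective}; 6:vreettrau {adverb}; 7:zaifop {determiner,adjective}; 8:laizresh {adverb}.
Word 1 cannot be adjective — rule 2 would then fail for every completion. It is adverb.
Word 4 cannot be determiner — rule 3 would then fail for every completion. It is adjective.
Word 5 cannot be determiner — rule 3 would then fail for every completion. It is adjective.
Word 7 cannot be determiner — rule 3 would then fail for every completion. It is adjective.
Word 2 cannot be adjective — rule 1 would then fail for every completion. It is adverb.
That leaves exactly one tagging: adverb adverb adverb adjective adjective adverb adjective adverb.
Check: rule 1 ok; rule 2 ok; rule 3 ok; rule 4 ok; rule 5 ok.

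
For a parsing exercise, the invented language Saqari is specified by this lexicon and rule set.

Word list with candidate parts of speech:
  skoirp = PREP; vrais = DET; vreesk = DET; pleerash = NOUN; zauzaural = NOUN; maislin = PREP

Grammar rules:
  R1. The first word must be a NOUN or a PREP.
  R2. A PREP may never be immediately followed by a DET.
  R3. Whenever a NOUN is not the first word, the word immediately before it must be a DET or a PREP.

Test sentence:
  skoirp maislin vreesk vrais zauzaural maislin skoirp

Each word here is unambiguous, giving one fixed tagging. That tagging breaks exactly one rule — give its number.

Fixed tagging: PREP PREP DET DET NOUN PREP PREP.
Applying the rules: R1 pass, R2 fail, R3 pass.
Only rule 2 fails.

2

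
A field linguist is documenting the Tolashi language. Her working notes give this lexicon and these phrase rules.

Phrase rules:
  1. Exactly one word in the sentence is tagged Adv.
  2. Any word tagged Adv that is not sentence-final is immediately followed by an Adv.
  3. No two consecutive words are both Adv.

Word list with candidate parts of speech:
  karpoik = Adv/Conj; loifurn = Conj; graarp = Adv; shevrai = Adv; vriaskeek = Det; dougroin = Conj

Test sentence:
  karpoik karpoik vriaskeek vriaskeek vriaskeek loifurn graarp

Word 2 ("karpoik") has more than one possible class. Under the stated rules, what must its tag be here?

Candidates per position — 1:karpoik {Adv,Conj}; 2:karpoik {Adv,Conj}; 3:vriaskeek {Det}; 4:vriaskeek {Det}; 5:vriaskeek {Det}; 6:loifurn {Conj}; 7:graarp {Adv}.
If word 1 were Adv, no tagging could satisfy rule 1; so word 1 is Conj.
If word 2 were Adv, no tagging could satisfy rule 1; so word 2 is Conj.
So the tagging must be: Conj Conj Det Det Det Conj Adv.
Check: rule 1 ✓; rule 2 ✓; rule 3 ✓.

Conj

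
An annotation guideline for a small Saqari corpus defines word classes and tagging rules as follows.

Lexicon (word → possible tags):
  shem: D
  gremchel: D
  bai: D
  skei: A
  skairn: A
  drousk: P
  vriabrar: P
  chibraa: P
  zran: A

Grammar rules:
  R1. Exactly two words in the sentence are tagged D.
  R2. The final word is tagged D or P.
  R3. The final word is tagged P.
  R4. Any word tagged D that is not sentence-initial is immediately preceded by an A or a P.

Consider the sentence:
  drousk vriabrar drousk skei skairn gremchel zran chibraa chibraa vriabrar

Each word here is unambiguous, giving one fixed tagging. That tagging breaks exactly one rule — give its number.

Fixed tagging: P P P A A D A P P P.
Applying the rules: R1 fail, R2 pass, R3 pass, R4 pass.
Only rule 1 fails.

1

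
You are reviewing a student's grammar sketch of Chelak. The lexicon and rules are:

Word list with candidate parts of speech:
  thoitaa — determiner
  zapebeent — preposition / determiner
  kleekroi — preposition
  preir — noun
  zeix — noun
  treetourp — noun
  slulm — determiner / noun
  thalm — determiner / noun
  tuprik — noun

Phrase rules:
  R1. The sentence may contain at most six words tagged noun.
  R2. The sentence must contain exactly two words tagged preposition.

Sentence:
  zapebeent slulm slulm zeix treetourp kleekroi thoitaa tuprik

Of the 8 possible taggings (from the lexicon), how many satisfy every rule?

Candidates per position — 1:zapebeent {preposition,determiner}; 2:slulm {determiner,noun}; 3:slulm {determiner,noun}; 4:zeix {noun}; 5:treetourp {noun}; 6:kleekroi {preposition}; 7:thoitaa {determiner}; 8:tuprik {noun}.
There are 8 candidate sequences in total.
The sequences that satisfy every rule: preposition determiner determiner noun noun preposition determiner noun; preposition determiner noun noun noun preposition determiner noun; preposition noun determiner noun noun preposition determiner noun; preposition noun noun noun noun preposition determiner noun.
Count = 4.

4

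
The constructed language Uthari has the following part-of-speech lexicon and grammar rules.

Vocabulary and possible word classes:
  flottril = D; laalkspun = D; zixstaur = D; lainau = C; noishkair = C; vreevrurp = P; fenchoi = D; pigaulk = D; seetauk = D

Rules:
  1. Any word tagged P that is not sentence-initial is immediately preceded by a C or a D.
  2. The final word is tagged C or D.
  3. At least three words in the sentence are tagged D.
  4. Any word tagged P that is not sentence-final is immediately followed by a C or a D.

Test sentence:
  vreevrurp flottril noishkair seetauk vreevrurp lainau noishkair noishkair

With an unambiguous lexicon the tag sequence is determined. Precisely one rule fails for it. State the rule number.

3

Fixed tagging: P D C D P C C C.
Rule check: R1 ok, R2 ok, R3 fails, R4 ok.
Only rule 3 fails.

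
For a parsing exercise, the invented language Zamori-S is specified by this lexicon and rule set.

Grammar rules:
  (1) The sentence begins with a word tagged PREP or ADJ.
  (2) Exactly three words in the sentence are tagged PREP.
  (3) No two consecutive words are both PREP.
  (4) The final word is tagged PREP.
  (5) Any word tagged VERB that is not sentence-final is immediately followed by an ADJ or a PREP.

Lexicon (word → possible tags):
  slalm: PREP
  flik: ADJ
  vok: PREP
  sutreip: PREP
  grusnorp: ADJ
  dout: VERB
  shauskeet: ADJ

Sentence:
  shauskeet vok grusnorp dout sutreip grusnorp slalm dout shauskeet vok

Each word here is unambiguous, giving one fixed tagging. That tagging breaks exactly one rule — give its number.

Fixed tagging: ADJ PREP ADJ VERB PREP ADJ PREP VERB ADJ PREP.
Rule check: R1 ok, R2 fails, R3 ok, R4 ok, R5 ok.
Only rule 2 fails.

2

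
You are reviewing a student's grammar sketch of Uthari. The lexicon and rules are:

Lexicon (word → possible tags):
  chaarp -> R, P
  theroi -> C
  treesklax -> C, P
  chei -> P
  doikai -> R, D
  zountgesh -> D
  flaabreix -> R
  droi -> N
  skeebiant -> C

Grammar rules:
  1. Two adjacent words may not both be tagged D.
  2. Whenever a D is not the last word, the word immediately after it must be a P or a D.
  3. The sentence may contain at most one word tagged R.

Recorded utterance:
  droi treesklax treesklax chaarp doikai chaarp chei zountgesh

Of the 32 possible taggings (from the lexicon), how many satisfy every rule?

Candidates per position — 1:droi {N}; 2:treesklax {C,P}; 3:treesklax {C,P}; 4:chaarp {R,P}; 5:doikai {R,D}; 6:chaarp {R,P}; 7:chei {P}; 8:zountgesh {D}.
There are 32 candidate sequences in total.
Checking each against the rules leaves 12 sequences.
Count = 12.

12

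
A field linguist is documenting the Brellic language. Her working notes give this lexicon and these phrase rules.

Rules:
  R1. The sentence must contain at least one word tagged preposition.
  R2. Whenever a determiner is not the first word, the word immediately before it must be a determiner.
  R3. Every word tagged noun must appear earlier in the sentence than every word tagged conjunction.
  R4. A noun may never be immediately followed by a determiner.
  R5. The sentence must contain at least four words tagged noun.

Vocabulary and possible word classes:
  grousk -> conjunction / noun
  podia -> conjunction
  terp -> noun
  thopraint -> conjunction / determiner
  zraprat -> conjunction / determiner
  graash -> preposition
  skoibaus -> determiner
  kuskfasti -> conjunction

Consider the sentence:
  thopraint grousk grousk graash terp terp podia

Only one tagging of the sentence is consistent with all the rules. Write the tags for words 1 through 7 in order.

Candidates per position — 1:thopraint {conjunction,determiner}; 2:grousk {conjunction,noun}; 3:grousk {conjunction,noun}; 4:graash {preposition}; 5:terp {noun}; 6:terp {noun}; 7:podia {conjunction}.
At position 1, choosing conjunction makes rule 3 impossible to satisfy; hence determiner.
At position 2, choosing conjunction makes rule 3 impossible to satisfy; hence noun.
At position 3, choosing conjunction makes rule 3 impossible to satisfy; hence noun.
So the tagging must be: determiner noun noun preposition noun noun conjunction.
Check: rule 1 ✓; rule 2 ✓; rule 3 ✓; rule 4 ✓; rule 5 ✓.

determiner noun noun preposition noun noun conjunction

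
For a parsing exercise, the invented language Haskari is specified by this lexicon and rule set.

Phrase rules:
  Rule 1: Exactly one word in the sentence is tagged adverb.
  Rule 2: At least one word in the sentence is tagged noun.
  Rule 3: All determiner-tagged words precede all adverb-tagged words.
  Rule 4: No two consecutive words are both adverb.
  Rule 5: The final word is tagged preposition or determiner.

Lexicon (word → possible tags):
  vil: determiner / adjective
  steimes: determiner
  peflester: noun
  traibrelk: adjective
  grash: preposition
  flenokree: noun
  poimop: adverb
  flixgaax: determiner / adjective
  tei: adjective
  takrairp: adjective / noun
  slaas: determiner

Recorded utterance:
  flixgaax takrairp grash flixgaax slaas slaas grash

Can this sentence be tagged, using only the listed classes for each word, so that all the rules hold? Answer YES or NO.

Candidates per position — 1:flixgaax {determiner,adjective}; 2:takrairp {adjective,noun}; 3:grash {preposition}; 4:flixgaax {determiner,adjective}; 5:slaas {determiner}; 6:slaas {determiner}; 7:grash {preposition}.
Rule 1 cannot be satisfied by any choice of tags from the lexicon.
So there is no consistent tagging.

NO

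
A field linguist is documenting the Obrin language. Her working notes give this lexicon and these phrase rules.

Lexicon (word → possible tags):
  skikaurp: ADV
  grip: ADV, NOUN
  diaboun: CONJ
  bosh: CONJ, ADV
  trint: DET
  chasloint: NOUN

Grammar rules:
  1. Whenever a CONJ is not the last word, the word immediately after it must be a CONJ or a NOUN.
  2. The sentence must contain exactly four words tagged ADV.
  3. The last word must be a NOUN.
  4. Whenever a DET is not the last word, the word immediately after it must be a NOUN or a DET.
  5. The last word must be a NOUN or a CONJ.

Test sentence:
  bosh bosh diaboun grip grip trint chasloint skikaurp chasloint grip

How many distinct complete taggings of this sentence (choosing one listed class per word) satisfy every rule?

Candidates per position — 1:bosh {CONJ,ADV}; 2:bosh {CONJ,ADV}; 3:diaboun {CONJ}; 4:grip {ADV,NOUN}; 5:grip {ADV,NOUN}; 6:trint {DET}; 7:chasloint {NOUN}; 8:skikaurp {ADV}; 9:chasloint {NOUN}; 10:grip {ADV,NOUN}.
There are 32 candidate sequences in total.
The sequences that satisfy every rule: ADV ADV CONJ NOUN ADV DET NOUN ADV NOUN NOUN.
Count = 1.

1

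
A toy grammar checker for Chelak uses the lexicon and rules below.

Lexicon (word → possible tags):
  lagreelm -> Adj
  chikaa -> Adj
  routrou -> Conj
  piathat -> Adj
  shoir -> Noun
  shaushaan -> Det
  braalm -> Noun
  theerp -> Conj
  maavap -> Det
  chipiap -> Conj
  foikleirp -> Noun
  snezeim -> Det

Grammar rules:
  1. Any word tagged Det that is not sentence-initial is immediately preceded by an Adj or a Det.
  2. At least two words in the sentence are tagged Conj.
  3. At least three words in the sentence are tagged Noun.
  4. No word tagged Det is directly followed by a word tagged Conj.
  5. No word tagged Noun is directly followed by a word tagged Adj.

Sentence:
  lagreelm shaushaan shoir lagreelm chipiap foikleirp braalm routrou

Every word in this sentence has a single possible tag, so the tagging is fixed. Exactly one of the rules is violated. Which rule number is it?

5

Fixed tagging: Adj Det Noun Adj Conj Noun Noun Conj.
Applying the rules: R1 ✓, R2 ✓, R3 ✓, R4 ✓, R5 ✗.
Only rule 5 fails.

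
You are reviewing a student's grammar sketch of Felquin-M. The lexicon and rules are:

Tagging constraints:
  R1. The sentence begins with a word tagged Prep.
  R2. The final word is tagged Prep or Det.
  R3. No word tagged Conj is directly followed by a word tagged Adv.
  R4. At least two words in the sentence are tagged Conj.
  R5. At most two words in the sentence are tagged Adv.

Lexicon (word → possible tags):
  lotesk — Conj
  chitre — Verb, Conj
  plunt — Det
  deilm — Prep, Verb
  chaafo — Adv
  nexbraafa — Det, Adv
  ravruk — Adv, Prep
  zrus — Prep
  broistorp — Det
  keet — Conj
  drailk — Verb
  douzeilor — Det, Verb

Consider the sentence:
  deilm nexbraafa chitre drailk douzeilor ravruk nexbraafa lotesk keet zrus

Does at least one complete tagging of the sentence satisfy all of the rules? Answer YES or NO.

YES

Candidates per position — 1:deilm {Prep,Verb}; 2:nexbraafa {Det,Adv}; 3:chitre {Verb,Conj}; 4:drailk {Verb}; 5:douzeilor {Det,Verb}; 6:ravruk {Adv,Prep}; 7:nexbraafa {Det,Adv}; 8:lotesk {Conj}; 9:keet {Conj}; 10:zrus {Prep}.
One satisfying assignment: Prep Det Conj Verb Det Prep Det Conj Conj Prep.
Rule-by-rule: rule 1 holds; rule 2 holds; rule 3 holds; rule 4 holds; rule 5 holds.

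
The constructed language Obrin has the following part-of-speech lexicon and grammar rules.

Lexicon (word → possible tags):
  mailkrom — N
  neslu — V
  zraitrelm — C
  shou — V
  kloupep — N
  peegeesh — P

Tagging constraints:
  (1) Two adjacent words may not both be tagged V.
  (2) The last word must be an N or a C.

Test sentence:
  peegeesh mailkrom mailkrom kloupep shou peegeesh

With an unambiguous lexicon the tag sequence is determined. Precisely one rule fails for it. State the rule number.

Fixed tagging: P N N N V P.
Checking each rule: R1 holds, R2 violated.
Only rule 2 fails.

2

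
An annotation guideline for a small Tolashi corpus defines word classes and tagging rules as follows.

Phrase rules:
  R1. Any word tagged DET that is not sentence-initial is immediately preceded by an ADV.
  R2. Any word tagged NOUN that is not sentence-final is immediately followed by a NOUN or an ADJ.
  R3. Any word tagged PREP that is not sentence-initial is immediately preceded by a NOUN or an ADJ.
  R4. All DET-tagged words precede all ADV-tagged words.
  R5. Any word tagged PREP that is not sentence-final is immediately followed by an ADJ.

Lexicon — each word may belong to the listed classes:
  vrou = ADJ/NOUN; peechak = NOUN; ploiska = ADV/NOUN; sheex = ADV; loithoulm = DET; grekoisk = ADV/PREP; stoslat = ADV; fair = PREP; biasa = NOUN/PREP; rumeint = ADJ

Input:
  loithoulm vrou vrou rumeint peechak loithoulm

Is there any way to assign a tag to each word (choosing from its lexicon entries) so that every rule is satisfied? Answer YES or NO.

NO

Candidates per position — 1:loithoulm {DET}; 2:vrou {ADJ,NOUN}; 3:vrou {ADJ,NOUN}; 4:rumeint {ADJ}; 5:peechak {NOUN}; 6:loithoulm {DET}.
Rule 1 cannot be satisfied by any choice of tags from the lexicon.
So there is no consistent tagging.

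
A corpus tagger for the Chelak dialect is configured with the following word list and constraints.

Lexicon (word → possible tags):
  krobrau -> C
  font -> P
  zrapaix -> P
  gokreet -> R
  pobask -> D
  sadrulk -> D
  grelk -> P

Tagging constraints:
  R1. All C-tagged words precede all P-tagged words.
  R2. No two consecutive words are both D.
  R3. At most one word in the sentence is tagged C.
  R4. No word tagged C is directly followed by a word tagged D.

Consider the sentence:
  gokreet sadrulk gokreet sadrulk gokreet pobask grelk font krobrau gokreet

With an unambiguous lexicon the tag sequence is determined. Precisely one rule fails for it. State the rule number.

1

Fixed tagging: R D R D R D P P C R.
Applying the rules: R1 violated, R2 holds, R3 holds, R4 holds.
Only rule 1 fails.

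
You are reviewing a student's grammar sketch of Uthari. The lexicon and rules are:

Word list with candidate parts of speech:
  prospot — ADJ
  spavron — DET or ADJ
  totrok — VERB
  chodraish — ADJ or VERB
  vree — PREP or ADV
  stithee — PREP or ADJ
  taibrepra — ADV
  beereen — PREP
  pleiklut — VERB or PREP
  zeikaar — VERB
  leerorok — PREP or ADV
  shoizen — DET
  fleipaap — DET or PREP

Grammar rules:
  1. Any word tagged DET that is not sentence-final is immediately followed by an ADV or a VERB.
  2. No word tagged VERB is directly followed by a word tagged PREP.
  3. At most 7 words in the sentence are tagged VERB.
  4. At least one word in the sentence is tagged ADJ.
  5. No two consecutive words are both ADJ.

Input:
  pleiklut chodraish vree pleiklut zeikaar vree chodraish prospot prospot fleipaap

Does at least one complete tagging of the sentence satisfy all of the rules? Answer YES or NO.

NO

Candidates per position — 1:pleiklut {VERB,PREP}; 2:chodraish {ADJ,VERB}; 3:vree {PREP,ADV}; 4:pleiklut {VERB,PREP}; 5:zeikaar {VERB}; 6:vree {PREP,ADV}; 7:chodraish {ADJ,VERB}; 8:prospot {ADJ}; 9:prospot {ADJ}; 10:fleipaap {DET,PREP}.
Rule 5 cannot be satisfied by any choice of tags from the lexicon.
So there is no consistent tagging.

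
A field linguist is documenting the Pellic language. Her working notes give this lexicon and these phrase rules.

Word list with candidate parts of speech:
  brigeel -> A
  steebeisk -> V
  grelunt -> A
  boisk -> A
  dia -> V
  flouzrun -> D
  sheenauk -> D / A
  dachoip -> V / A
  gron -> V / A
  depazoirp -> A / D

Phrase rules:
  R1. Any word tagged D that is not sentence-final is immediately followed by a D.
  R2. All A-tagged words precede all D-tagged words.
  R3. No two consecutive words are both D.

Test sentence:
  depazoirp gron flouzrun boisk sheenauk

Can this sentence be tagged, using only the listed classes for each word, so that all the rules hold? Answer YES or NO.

Candidates per position — 1:depazoirp {A,D}; 2:gron {V,A}; 3:flouzrun {D}; 4:boisk {A}; 5:sheenauk {D,A}.
Rule 1 cannot be satisfied by any choice of tags from the lexicon.
So there is no consistent tagging.

NO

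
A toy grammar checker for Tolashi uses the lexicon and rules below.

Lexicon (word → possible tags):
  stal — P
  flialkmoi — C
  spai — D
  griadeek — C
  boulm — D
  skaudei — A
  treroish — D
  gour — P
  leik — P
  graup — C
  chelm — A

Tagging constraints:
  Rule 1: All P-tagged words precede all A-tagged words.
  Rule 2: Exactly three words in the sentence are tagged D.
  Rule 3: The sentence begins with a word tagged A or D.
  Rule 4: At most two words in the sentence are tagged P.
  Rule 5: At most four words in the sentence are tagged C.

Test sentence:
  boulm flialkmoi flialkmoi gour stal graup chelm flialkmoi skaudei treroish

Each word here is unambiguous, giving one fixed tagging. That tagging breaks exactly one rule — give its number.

Fixed tagging: D C C P P C A C A D.
Checking each rule: R1 pass, R2 fail, R3 pass, R4 pass, R5 pass.
Only rule 2 fails.

2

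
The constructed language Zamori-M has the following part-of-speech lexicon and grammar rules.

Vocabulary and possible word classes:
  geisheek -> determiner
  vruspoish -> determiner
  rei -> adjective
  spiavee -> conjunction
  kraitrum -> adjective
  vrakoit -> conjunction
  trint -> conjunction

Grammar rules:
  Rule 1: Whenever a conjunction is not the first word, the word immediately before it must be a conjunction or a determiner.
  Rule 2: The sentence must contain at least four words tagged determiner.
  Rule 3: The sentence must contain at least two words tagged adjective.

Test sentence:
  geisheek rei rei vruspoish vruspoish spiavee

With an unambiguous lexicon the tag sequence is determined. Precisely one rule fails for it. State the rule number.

2

Fixed tagging: determiner adjective adjective determiner determiner conjunction.
Checking each rule: R1 ✓, R2 ✗, R3 ✓.
Only rule 2 fails.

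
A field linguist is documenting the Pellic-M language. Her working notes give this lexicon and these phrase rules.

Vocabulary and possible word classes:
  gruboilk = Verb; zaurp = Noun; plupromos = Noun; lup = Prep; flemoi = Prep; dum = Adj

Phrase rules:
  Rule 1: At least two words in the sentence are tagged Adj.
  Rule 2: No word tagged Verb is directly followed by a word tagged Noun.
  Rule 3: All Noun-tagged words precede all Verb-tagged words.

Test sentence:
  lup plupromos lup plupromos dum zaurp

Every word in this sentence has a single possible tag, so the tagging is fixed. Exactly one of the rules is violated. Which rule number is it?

1

Fixed tagging: Prep Noun Prep Noun Adj Noun.
Rule check: R1 fails, R2 ok, R3 ok.
Only rule 1 fails.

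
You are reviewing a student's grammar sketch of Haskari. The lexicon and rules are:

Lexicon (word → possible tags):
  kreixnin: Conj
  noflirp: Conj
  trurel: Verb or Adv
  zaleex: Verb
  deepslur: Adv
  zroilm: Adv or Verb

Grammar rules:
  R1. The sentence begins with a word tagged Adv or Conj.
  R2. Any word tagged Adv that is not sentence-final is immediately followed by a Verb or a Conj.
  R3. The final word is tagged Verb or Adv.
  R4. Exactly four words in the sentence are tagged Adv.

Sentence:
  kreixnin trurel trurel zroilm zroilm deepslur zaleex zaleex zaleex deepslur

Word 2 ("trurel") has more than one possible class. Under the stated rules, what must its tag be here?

Adv

Candidates per position — 1:kreixnin {Conj}; 2:trurel {Verb,Adv}; 3:trurel {Verb,Adv}; 4:zroilm {Adv,Verb}; 5:zroilm {Adv,Verb}; 6:deepslur {Adv}; 7:zaleex {Verb}; 8:zaleex {Verb}; 9:zaleex {Verb}; 10:deepslur {Adv}.
If word 5 were Adv, no tagging could satisfy rule 2; so word 5 is Verb.
Position 2: the remaining choice is settled jointly with positions 3, 4 — only Adv at position 2 is part of a tagging that satisfies every rule.
That leaves exactly one tagging: Conj Adv Verb Adv Verb Adv Verb Verb Verb Adv.
Rule-by-rule: rule 1 satisfied; rule 2 satisfied; rule 3 satisfied; rule 4 satisfied.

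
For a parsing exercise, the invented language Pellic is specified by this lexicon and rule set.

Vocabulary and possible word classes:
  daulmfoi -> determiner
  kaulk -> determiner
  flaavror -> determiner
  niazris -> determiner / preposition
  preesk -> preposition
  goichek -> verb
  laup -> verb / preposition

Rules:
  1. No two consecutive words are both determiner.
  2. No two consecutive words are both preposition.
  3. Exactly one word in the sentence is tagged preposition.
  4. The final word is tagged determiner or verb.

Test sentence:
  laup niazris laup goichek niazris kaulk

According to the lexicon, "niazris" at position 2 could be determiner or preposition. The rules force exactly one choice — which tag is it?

Candidates per position — 1:laup {verb,preposition}; 2:niazris {determiner,preposition}; 3:laup {verb,preposition}; 4:goichek {verb}; 5:niazris {determiner,preposition}; 6:kaulk {determiner}.
Position 5: determiner is ruled out by rule 1; that leaves preposition.
Position 1: preposition is ruled out by rule 3; that leaves verb.
Position 2: preposition is ruled out by rule 3; that leaves determiner.
Position 3: preposition is ruled out by rule 3; that leaves verb.
The unique satisfying tagging is: verb determiner verb verb preposition determiner.
Check: rule 1 ✓; rule 2 ✓; rule 3 ✓; rule 4 ✓.

determiner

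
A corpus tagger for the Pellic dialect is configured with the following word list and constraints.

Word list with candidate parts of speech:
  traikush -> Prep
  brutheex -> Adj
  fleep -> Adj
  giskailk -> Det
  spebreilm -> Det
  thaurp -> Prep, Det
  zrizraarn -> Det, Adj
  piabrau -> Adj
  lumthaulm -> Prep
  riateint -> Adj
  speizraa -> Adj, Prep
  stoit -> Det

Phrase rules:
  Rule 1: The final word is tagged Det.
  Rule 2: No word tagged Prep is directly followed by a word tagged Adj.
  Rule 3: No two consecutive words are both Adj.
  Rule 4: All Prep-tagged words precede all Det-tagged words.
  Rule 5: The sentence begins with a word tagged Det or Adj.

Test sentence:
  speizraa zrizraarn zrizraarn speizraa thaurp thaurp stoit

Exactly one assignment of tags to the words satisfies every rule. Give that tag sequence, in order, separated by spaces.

Candidates per position — 1:speizraa {Adj,Prep}; 2:zrizraarn {Det,Adj}; 3:zrizraarn {Det,Adj}; 4:speizraa {Adj,Prep}; 5:thaurp {Prep,Det}; 6:thaurp {Prep,Det}; 7:stoit {Det}.
Position 1: tagging it Prep would leave rule 5 unsatisfiable, so it must be Adj.
Position 2: tagging it Adj would leave rule 3 unsatisfiable, so it must be Det.
Position 4: tagging it Prep would leave rule 4 unsatisfiable, so it must be Adj.
Position 5: tagging it Prep would leave rule 4 unsatisfiable, so it must be Det.
Position 6: tagging it Prep would leave rule 4 unsatisfiable, so it must be Det.
Position 3: tagging it Adj would leave rule 3 unsatisfiable, so it must be Det.
The only consistent sequence is: Adj Det Det Adj Det Det Det.
Verifying each rule — rule 1 holds; rule 2 holds; rule 3 holds; rule 4 holds; rule 5 holds.

Adj Det Det Adj Det Det Det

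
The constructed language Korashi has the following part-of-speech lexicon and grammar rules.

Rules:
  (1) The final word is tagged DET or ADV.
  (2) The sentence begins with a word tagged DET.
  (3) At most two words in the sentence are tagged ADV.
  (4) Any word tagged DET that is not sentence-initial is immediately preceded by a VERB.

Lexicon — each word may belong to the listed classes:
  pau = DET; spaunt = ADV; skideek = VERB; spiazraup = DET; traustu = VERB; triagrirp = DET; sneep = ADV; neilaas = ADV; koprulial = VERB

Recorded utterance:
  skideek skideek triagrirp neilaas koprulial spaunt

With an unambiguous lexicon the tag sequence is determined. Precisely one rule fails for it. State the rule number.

2

Fixed tagging: VERB VERB DET ADV VERB ADV.
Checking each rule: R1 holds, R2 violated, R3 holds, R4 holds.
Only rule 2 fails.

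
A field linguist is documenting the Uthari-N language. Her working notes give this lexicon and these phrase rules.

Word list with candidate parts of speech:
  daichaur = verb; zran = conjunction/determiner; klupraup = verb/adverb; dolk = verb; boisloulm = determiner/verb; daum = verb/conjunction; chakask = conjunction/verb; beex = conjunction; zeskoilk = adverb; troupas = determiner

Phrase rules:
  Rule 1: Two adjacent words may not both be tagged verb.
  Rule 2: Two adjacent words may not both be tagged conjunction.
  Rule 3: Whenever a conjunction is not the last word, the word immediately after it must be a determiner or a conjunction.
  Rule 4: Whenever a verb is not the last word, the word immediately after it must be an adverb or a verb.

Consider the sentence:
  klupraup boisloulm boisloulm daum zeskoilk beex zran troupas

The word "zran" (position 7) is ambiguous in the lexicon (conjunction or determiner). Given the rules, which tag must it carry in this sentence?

Candidates per position — 1:klupraup {verb,adverb}; 2:boisloulm {determiner,verb}; 3:boisloulm {determiner,verb}; 4:daum {verb,conjunction}; 5:zeskoilk {adverb}; 6:beex {conjunction}; 7:zran {conjunction,determiner}; 8:troupas {determiner}.
At position 4, choosing conjunction makes rule 3 impossible to satisfy; hence verb.
At position 7, choosing conjunction makes rule 2 impossible to satisfy; hence determiner.
At position 3, choosing verb makes rule 1 impossible to satisfy; hence determiner.
At position 1, choosing verb makes rule 4 impossible to satisfy; hence adverb.
At position 2, choosing verb makes rule 4 impossible to satisfy; hence determiner.
The unique satisfying tagging is: adverb determiner determiner verb adverb conjunction determiner determiner.
Checking: rule 1 satisfied; rule 2 satisfied; rule 3 satisfied; rule 4 satisfied.

determiner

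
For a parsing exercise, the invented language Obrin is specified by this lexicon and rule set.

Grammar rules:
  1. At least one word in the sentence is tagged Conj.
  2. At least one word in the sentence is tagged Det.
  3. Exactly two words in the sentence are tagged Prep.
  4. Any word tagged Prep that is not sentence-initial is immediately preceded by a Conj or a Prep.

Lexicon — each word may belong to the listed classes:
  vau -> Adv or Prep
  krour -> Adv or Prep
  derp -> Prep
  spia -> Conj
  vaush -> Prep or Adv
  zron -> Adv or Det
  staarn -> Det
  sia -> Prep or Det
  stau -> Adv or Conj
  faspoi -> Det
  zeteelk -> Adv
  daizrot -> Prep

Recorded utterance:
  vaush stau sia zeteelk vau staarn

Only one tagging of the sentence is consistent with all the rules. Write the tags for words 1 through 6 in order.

Candidates per position — 1:vaush {Prep,Adv}; 2:stau {Adv,Conj}; 3:sia {Prep,Det}; 4:zeteelk {Adv}; 5:vau {Adv,Prep}; 6:staarn {Det}.
Position 2: Adv is ruled out by rule 1; that leaves Conj.
Position 5: Prep is ruled out by rule 4; that leaves Adv.
Position 1: Adv is ruled out by rule 3; that leaves Prep.
Position 3: Det is ruled out by rule 3; that leaves Prep.
So the tagging must be: Prep Conj Prep Adv Adv Det.
Verifying each rule — rule 1 ✓; rule 2 ✓; rule 3 ✓; rule 4 ✓.

Prep Conj Prep Adv Adv Det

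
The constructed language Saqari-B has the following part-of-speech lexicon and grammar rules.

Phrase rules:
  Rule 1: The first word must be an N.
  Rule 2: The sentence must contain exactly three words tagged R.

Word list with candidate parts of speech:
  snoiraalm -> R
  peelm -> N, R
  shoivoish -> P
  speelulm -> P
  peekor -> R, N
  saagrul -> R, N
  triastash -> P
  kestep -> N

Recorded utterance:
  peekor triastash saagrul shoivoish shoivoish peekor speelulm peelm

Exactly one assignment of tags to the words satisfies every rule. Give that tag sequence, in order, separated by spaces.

N P R P P R P R

Candidates per position — 1:peekor {R,N}; 2:triastash {P}; 3:saagrul {R,N}; 4:shoivoish {P}; 5:shoivoish {P}; 6:peekor {R,N}; 7:speelulm {P}; 8:peelm {N,R}.
Position 1: R is ruled out by rule 1; that leaves N.
Position 3: N is ruled out by rule 2; that leaves R.
Position 6: N is ruled out by rule 2; that leaves R.
Position 8: N is ruled out by rule 2; that leaves R.
The unique satisfying tagging is: N P R P P R P R.
Verifying each rule — rule 1 satisfied; rule 2 satisfied.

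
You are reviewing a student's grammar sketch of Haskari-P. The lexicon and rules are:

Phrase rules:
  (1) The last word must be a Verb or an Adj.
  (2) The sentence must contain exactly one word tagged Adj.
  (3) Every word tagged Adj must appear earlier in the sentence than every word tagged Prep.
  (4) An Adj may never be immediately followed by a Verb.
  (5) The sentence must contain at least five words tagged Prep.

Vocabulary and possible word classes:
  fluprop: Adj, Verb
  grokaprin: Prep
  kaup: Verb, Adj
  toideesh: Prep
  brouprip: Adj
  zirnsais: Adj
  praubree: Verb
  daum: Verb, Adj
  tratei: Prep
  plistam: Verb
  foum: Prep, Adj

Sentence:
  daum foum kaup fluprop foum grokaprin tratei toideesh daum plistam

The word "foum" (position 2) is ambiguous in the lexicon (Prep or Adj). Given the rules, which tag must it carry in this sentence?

Prep

Candidates per position — 1:daum {Verb,Adj}; 2:foum {Prep,Adj}; 3:kaup {Verb,Adj}; 4:fluprop {Adj,Verb}; 5:foum {Prep,Adj}; 6:grokaprin {Prep}; 7:tratei {Prep}; 8:toideesh {Prep}; 9:daum {Verb,Adj}; 10:plistam {Verb}.
Word 2 cannot be Adj — rule 5 would then fail for every completion. It is Prep.
Word 3 cannot be Adj — rule 3 would then fail for every completion. It is Verb.
Word 4 cannot be Adj — rule 3 would then fail for every completion. It is Verb.
Word 5 cannot be Adj — rule 3 would then fail for every completion. It is Prep.
Word 9 cannot be Adj — rule 3 would then fail for every completion. It is Verb.
Word 1 cannot be Verb — rule 2 would then fail for every completion. It is Adj.
So the tagging must be: Adj Prep Verb Verb Prep Prep Prep Prep Verb Verb.
Check: rule 1 satisfied; rule 2 satisfied; rule 3 satisfied; rule 4 satisfied; rule 5 satisfied.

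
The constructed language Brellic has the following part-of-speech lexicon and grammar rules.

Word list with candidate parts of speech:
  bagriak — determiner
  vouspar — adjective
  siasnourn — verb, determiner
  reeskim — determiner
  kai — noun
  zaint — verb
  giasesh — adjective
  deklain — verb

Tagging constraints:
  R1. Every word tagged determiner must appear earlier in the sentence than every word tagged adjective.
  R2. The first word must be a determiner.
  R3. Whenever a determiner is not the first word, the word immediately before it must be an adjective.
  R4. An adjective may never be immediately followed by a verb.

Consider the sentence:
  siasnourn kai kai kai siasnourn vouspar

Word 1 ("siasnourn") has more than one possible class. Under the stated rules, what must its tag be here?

determiner

Candidates per position — 1:siasnourn {verb,determiner}; 2:kai {noun}; 3:kai {noun}; 4:kai {noun}; 5:siasnourn {verb,determiner}; 6:vouspar {adjective}.
If word 1 were verb, no tagging could satisfy rule 2; so word 1 is determiner.
If word 5 were determiner, no tagging could satisfy rule 3; so word 5 is verb.
That leaves exactly one tagging: determiner noun noun noun verb adjective.
Verifying each rule — rule 1 ✓; rule 2 ✓; rule 3 ✓; rule 4 ✓.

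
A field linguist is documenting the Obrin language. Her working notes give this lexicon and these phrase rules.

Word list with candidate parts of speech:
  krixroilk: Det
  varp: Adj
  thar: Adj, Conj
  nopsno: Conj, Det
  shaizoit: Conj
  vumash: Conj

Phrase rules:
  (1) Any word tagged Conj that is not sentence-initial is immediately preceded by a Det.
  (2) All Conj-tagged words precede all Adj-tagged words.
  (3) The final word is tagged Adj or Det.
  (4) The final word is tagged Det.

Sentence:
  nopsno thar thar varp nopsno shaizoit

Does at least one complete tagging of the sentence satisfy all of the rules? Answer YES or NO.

Candidates per position — 1:nopsno {Conj,Det}; 2:thar {Adj,Conj}; 3:thar {Adj,Conj}; 4:varp {Adj}; 5:nopsno {Conj,Det}; 6:shaizoit {Conj}.
Rule 2 cannot be satisfied by any choice of tags from the lexicon.
So there is no consistent tagging.

NO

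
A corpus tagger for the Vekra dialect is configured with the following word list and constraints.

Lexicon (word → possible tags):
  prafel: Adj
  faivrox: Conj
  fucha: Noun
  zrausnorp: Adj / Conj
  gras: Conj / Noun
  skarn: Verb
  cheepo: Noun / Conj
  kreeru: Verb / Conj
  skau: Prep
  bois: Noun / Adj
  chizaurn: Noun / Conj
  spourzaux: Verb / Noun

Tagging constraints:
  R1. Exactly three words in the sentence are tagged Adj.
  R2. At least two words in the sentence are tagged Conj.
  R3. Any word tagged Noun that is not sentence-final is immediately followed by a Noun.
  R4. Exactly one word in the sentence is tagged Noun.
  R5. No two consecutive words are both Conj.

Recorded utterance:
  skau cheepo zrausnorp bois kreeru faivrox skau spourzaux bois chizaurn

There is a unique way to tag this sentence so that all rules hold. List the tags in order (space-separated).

Candidates per position — 1:skau {Prep}; 2:cheepo {Noun,Conj}; 3:zrausnorp {Adj,Conj}; 4:bois {Noun,Adj}; 5:kreeru {Verb,Conj}; 6:faivrox {Conj}; 7:skau {Prep}; 8:spourzaux {Verb,Noun}; 9:bois {Noun,Adj}; 10:chizaurn {Noun,Conj}.
At position 2, choosing Noun makes rule 3 impossible to satisfy; hence Conj.
At position 3, choosing Conj makes rule 1 impossible to satisfy; hence Adj.
At position 4, choosing Noun makes rule 1 impossible to satisfy; hence Adj.
At position 5, choosing Conj makes rule 5 impossible to satisfy; hence Verb.
At position 9, choosing Noun makes rule 1 impossible to satisfy; hence Adj.
At position 8, choosing Noun makes rule 3 impossible to satisfy; hence Verb.
At position 10, choosing Conj makes rule 4 impossible to satisfy; hence Noun.
The unique satisfying tagging is: Prep Conj Adj Adj Verb Conj Prep Verb Adj Noun.
Verifying each rule — rule 1 ✓; rule 2 ✓; rule 3 ✓; rule 4 ✓; rule 5 ✓.

Prep Conj Adj Adj Verb Conj Prep Verb Adj Noun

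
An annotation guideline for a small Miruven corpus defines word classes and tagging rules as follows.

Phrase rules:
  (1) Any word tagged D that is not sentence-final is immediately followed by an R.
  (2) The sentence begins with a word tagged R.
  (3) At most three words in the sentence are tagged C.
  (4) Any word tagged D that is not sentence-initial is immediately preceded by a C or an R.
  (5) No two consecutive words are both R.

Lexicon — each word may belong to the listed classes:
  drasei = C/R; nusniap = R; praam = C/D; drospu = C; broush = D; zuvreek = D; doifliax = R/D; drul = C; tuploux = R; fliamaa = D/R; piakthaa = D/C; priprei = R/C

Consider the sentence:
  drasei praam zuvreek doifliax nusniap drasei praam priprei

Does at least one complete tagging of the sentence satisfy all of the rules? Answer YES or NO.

NO

Candidates per position — 1:drasei {C,R}; 2:praam {C,D}; 3:zuvreek {D}; 4:doifliax {R,D}; 5:nusniap {R}; 6:drasei {C,R}; 7:praam {C,D}; 8:priprei {R,C}.
Every candidate sequence violates at least one rule; no consistent tagging exists.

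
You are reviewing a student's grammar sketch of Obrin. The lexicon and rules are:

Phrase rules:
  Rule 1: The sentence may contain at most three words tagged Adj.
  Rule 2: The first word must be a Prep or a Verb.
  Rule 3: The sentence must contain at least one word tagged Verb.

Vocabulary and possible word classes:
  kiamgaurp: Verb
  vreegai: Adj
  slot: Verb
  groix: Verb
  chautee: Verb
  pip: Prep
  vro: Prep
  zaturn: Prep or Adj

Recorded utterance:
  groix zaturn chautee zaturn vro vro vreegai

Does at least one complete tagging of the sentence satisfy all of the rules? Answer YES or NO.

Candidates per position — 1:groix {Verb}; 2:zaturn {Prep,Adj}; 3:chautee {Verb}; 4:zaturn {Prep,Adj}; 5:vro {Prep}; 6:vro {Prep}; 7:vreegai {Adj}.
One satisfying assignment: Verb Adj Verb Prep Prep Prep Adj.
Verifying each rule — rule 1 satisfied; rule 2 satisfied; rule 3 satisfied.

YES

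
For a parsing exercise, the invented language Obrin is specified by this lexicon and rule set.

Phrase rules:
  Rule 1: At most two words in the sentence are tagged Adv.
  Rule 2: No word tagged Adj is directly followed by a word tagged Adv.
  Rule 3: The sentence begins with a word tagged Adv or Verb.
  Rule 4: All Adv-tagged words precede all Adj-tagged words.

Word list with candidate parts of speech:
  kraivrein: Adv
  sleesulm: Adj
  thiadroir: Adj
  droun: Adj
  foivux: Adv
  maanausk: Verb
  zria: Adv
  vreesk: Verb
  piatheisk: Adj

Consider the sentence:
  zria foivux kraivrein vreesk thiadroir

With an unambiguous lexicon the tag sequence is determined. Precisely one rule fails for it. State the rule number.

Fixed tagging: Adv Adv Adv Verb Adj.
Checking each rule: R1 ✗, R2 ✓, R3 ✓, R4 ✓.
Only rule 1 fails.

1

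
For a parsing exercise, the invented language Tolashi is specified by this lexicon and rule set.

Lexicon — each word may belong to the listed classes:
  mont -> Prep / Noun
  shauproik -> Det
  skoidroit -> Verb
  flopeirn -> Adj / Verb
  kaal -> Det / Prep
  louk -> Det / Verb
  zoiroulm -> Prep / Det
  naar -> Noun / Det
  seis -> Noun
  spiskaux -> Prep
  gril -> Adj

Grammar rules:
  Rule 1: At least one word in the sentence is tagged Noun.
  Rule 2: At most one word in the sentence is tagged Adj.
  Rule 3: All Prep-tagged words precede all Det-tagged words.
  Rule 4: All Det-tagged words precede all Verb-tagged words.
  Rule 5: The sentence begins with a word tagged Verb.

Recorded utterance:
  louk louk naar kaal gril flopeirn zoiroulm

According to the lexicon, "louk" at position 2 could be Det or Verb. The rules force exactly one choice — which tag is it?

Verb

Candidates per position — 1:louk {Det,Verb}; 2:louk {Det,Verb}; 3:naar {Noun,Det}; 4:kaal {Det,Prep}; 5:gril {Adj}; 6:flopeirn {Adj,Verb}; 7:zoiroulm {Prep,Det}.
Position 1: Det is ruled out by rule 5; that leaves Verb.
Position 2: Det is ruled out by rule 4; that leaves Verb.
Position 3: Det is ruled out by rule 1; that leaves Noun.
Position 4: Det is ruled out by rule 4; that leaves Prep.
Position 6: Adj is ruled out by rule 2; that leaves Verb.
Position 7: Det is ruled out by rule 4; that leaves Prep.
The unique satisfying tagging is: Verb Verb Noun Prep Adj Verb Prep.
Checking: rule 1 holds; rule 2 holds; rule 3 holds; rule 4 holds; rule 5 holds.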